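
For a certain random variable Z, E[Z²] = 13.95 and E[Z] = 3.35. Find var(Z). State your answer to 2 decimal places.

var(Z) = 13.95 − (3.35)² = 2.7275

2.73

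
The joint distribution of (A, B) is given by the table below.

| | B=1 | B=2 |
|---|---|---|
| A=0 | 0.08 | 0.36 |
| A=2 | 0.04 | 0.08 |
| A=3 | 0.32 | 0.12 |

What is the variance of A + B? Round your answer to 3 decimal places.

1.546

E[A] = 1.56,  E[B] = 1.56,  E[AB] = 2.08
V(A) = 4.44 − (1.56)² = 2.0064;  V(B) = 2.68 − (1.56)² = 0.2464
Cov(A,B) = 2.08 − (1.56)(1.56) = -0.3536
V(A + B) = (1)²·2.0064 + (1)²·0.2464 + 2·(1)·(1)·-0.3536 = 1.5456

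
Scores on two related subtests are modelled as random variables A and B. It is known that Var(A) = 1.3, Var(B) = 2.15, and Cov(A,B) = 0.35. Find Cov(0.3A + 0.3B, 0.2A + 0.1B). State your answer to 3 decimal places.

0.174

Cov(0.3A + 0.3B, 0.2A + 0.1B) = (0.3)(0.2)Var(A) + (0.3)(0.1)Var(B) + [(0.3)(0.1) + (0.3)(0.2)]Cov(A,B)
= 0.06·1.3 + 0.03·2.15 + 0.09·0.35 = 0.174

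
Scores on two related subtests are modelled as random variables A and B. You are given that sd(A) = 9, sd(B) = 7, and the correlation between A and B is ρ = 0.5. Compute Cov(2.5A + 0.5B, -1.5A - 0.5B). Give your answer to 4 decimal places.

-379.0000

Var(A) = (9)² = 81;  Var(B) = (7)² = 49
Cov(A,B) = ρ·sd(A)·sd(B) = 0.5·9·7 = 31.5
Cov(2.5A + 0.5B, -1.5A - 0.5B) = (2.5)(-1.5)Var(A) + (0.5)(-0.5)Var(B) + [(2.5)(-0.5) + (0.5)(-1.5)]Cov(A,B)
= -3.75·81 + -0.25·49 + -2·31.5 = -379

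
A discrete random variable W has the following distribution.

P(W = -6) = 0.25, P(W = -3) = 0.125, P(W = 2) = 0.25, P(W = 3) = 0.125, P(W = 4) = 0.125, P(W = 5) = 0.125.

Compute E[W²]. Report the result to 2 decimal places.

17.38

E[W²] = (-6)²(0.25) + (-3)²(0.125) + (2)²(0.25) + (3)²(0.125) + (4)²(0.125) + (5)²(0.125) = 17.375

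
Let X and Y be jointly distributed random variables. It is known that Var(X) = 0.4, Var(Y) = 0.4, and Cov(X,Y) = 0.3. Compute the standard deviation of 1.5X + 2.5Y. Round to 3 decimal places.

Var(1.5X + 2.5Y) = (1.5)²·Var(X) + (2.5)²·Var(Y) + 2·(1.5)·(2.5)·Cov(X,Y)
= 2.25·0.4 + 6.25·0.4 + 7.5·0.3 = 5.65
σ(1.5X + 2.5Y) = √5.65 ≈ 2.377

2.377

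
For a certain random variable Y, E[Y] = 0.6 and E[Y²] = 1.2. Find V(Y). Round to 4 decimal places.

0.8400

V(Y) = 1.2 − (0.6)² = 0.84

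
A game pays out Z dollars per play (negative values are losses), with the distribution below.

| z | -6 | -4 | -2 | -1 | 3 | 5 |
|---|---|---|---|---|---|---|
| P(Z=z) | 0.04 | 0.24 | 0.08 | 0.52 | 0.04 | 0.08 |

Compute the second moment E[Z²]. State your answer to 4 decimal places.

8.4800

E[Z²] = (-6)²(0.04) + (-4)²(0.24) + (-2)²(0.08) + (-1)²(0.52) + (3)²(0.04) + (5)²(0.08) = 8.48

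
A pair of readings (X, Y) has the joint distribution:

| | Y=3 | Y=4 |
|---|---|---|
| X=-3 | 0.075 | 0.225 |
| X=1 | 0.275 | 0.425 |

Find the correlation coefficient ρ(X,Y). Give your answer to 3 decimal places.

-0.137

E[X] = -0.2,  E[Y] = 3.65
E[XY] = -0.85
Cov(X,Y) = E[XY] − E[X]E[Y] = -0.85 − (-0.2)(3.65) = -0.12
V(X) = 3.36,  V(Y) = 0.2275
ρ = -0.12 / √(3.36·0.2275) ≈ -0.137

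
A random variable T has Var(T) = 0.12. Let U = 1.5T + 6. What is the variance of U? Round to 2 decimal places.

Var(1.5T + 6) = (1.5)²·Var(T) = 2.25·0.12 = 0.27

0.27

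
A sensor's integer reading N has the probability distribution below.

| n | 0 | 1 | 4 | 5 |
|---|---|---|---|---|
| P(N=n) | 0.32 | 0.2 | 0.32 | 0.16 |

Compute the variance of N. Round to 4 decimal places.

E[N] = (0)(0.32) + (1)(0.2) + (4)(0.32) + (5)(0.16) = 2.28
E[N²] = (0)²(0.32) + (1)²(0.2) + (4)²(0.32) + (5)²(0.16) = 9.32
var(N) = E[N²] − (E[N])² = 9.32 − (2.28)² = 4.1216

4.1216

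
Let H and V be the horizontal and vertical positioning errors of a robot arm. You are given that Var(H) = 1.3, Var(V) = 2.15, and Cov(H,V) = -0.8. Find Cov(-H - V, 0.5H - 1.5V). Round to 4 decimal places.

Cov(-H - V, 0.5H - 1.5V) = (-1)(0.5)Var(H) + (-1)(-1.5)Var(V) + [(-1)(-1.5) + (-1)(0.5)]Cov(H,V)
= -0.5·1.3 + 1.5·2.15 + 1·-0.8 = 1.775

1.7750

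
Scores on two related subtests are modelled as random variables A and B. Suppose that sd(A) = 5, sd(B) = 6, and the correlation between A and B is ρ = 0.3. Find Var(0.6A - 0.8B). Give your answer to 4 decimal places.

23.4000

Var(A) = (5)² = 25;  Var(B) = (6)² = 36
Cov(A,B) = ρ·sd(A)·sd(B) = 0.3·5·6 = 9
Var(0.6A - 0.8B) = (0.6)²·Var(A) + (-0.8)²·Var(B) + 2·(0.6)·(-0.8)·Cov(A,B)
= 0.36·25 + 0.64·36 + -0.96·9 = 23.4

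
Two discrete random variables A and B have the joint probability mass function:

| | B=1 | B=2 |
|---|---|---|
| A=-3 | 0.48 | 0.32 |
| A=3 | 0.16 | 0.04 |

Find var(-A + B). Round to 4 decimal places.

E[A] = -1.8,  E[B] = 1.36,  E[AB] = -2.64
var(A) = 9 − (-1.8)² = 5.76;  var(B) = 2.08 − (1.36)² = 0.2304
Cov(A,B) = -2.64 − (-1.8)(1.36) = -0.192
var(-A + B) = (-1)²·5.76 + (1)²·0.2304 + 2·(-1)·(1)·-0.192 = 6.3744

6.3744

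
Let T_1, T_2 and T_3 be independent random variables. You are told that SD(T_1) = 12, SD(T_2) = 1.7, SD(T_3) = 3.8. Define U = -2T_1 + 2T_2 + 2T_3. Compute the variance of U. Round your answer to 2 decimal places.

645.32

Var(T_1) = 144, Var(T_2) = 2.89, Var(T_3) = 14.44
By independence, Var(U) = (-2)²Var(T_1) + (2)²Var(T_2) + (2)²Var(T_3)
= (-2)²·144 + (2)²·2.89 + (2)²·14.44 = 645.32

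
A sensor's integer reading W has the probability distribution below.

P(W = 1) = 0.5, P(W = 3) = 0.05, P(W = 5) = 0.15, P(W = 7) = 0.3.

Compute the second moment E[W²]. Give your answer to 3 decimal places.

E[W²] = (1)²(0.5) + (3)²(0.05) + (5)²(0.15) + (7)²(0.3) = 19.4

19.400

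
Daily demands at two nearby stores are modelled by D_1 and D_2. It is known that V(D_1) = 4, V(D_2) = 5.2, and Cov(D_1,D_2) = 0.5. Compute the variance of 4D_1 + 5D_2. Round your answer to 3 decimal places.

V(4D_1 + 5D_2) = (4)²·V(D_1) + (5)²·V(D_2) + 2·(4)·(5)·Cov(D_1,D_2)
= 16·4 + 25·5.2 + 40·0.5 = 214

214.000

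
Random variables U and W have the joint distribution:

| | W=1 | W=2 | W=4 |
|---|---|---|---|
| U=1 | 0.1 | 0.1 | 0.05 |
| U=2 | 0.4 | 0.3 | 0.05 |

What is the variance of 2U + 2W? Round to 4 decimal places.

E[U] = 1.75,  E[W] = 1.7,  E[UW] = 2.9
V(U) = 3.25 − (1.75)² = 0.1875;  V(W) = 3.7 − (1.7)² = 0.81
Cov(U,W) = 2.9 − (1.75)(1.7) = -0.075
V(2U + 2W) = (2)²·0.1875 + (2)²·0.81 + 2·(2)·(2)·-0.075 = 3.39

3.3900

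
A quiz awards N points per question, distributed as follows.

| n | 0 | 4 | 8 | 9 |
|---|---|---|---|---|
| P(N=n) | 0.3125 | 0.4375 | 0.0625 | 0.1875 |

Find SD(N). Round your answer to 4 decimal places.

3.2686

E[N] = (0)(0.3125) + (4)(0.4375) + (8)(0.0625) + (9)(0.1875) = 3.9375
E[N²] = (0)²(0.3125) + (4)²(0.4375) + (8)²(0.0625) + (9)²(0.1875) = 26.1875
var(N) = E[N²] − (E[N])² = 26.1875 − (3.9375)² = 10.68359375
SD(N) = √10.68359375 ≈ 3.2686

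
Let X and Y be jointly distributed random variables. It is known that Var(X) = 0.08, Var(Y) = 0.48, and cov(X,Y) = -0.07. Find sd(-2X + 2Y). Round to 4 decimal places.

1.6733

Var(-2X + 2Y) = (-2)²·Var(X) + (2)²·Var(Y) + 2·(-2)·(2)·cov(X,Y)
= 4·0.08 + 4·0.48 + -8·-0.07 = 2.8
sd(-2X + 2Y) = √2.8 ≈ 1.6733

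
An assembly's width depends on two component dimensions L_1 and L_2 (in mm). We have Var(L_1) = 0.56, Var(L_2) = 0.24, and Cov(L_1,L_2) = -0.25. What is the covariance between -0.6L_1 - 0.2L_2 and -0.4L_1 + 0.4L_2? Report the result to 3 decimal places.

0.155

Cov(-0.6L_1 - 0.2L_2, -0.4L_1 + 0.4L_2) = (-0.6)(-0.4)Var(L_1) + (-0.2)(0.4)Var(L_2) + [(-0.6)(0.4) + (-0.2)(-0.4)]Cov(L_1,L_2)
= 0.24·0.56 + -0.08·0.24 + -0.16·-0.25 = 0.1552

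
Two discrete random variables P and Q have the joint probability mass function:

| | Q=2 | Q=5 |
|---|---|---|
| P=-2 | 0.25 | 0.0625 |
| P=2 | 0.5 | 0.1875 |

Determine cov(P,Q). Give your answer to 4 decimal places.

0.1875

E[P] = 0.75,  E[Q] = 2.75
E[PQ] = 2.25
cov(P,Q) = E[PQ] − E[P]E[Q] = 2.25 − (0.75)(2.75) = 0.1875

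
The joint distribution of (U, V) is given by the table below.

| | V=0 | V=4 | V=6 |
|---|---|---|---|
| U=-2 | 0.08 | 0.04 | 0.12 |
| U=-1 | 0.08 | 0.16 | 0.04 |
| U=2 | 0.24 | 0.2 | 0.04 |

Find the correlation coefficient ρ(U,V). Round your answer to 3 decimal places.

-0.264

E[U] = 0.2,  E[V] = 2.8
E[UV] = -0.56
Cov(U,V) = E[UV] − E[U]E[V] = -0.56 − (0.2)(2.8) = -1.12
Var(U) = 3.12,  Var(V) = 5.76
ρ = -1.12 / √(3.12·5.76) ≈ -0.264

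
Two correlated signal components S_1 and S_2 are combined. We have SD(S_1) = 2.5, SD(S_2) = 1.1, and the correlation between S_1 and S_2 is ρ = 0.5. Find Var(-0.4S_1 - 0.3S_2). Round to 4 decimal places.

Var(S_1) = (2.5)² = 6.25;  Var(S_2) = (1.1)² = 1.21
Cov(S_1,S_2) = ρ·SD(S_1)·SD(S_2) = 0.5·2.5·1.1 = 1.375
Var(-0.4S_1 - 0.3S_2) = (-0.4)²·Var(S_1) + (-0.3)²·Var(S_2) + 2·(-0.4)·(-0.3)·Cov(S_1,S_2)
= 0.16·6.25 + 0.09·1.21 + 0.24·1.375 = 1.4389

1.4389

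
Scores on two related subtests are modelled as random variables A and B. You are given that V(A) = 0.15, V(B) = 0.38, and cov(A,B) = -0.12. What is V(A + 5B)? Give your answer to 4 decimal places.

8.4500

V(A + 5B) = (1)²·V(A) + (5)²·V(B) + 2·(1)·(5)·cov(A,B)
= 1·0.15 + 25·0.38 + 10·-0.12 = 8.45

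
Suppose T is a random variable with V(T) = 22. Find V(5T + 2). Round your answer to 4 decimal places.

550.0000

V(5T + 2) = (5)²·V(T) = 25·22 = 550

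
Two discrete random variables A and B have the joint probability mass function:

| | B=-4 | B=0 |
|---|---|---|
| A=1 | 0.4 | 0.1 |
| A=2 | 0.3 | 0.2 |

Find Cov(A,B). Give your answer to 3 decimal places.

0.200

E[A] = 1.5,  E[B] = -2.8
E[AB] = -4
Cov(A,B) = E[AB] − E[A]E[B] = -4 − (1.5)(-2.8) = 0.2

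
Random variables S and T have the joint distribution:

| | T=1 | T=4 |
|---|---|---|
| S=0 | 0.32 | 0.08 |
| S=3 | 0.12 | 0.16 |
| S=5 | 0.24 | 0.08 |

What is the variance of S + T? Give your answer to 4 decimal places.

E[S] = 2.44,  E[T] = 1.96,  E[ST] = 5.08
var(S) = 10.52 − (2.44)² = 4.5664;  var(T) = 5.8 − (1.96)² = 1.9584
Cov(S,T) = 5.08 − (2.44)(1.96) = 0.2976
var(S + T) = (1)²·4.5664 + (1)²·1.9584 + 2·(1)·(1)·0.2976 = 7.12

7.1200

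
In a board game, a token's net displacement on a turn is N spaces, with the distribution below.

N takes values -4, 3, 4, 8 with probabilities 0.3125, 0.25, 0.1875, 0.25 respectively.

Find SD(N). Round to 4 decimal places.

4.6030

E[N] = (-4)(0.3125) + (3)(0.25) + (4)(0.1875) + (8)(0.25) = 2.25
E[N²] = (-4)²(0.3125) + (3)²(0.25) + (4)²(0.1875) + (8)²(0.25) = 26.25
Var(N) = E[N²] − (E[N])² = 26.25 − (2.25)² = 21.1875
SD(N) = √21.1875 ≈ 4.6030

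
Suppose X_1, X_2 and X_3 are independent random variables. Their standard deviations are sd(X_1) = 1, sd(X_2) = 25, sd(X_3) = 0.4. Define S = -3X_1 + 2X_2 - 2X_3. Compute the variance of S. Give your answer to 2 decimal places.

2509.64

V(X_1) = 1, V(X_2) = 625, V(X_3) = 0.16
By independence, V(S) = (-3)²V(X_1) + (2)²V(X_2) + (-2)²V(X_3)
= (-3)²·1 + (2)²·625 + (-2)²·0.16 = 2509.64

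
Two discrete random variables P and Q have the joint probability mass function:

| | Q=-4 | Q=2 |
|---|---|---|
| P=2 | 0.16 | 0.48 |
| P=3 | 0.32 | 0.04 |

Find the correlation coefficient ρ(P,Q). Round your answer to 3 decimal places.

E[P] = 2.36,  E[Q] = -0.88
E[PQ] = -2.96
Cov(P,Q) = E[PQ] − E[P]E[Q] = -2.96 − (2.36)(-0.88) = -0.8832
Var(P) = 0.2304,  Var(Q) = 8.9856
ρ = -0.8832 / √(0.2304·8.9856) ≈ -0.614

-0.614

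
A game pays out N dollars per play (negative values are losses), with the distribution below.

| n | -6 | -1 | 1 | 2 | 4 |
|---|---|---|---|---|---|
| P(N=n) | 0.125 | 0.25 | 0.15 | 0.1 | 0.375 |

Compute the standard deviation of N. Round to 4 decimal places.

E[N] = (-6)(0.125) + (-1)(0.25) + (1)(0.15) + (2)(0.1) + (4)(0.375) = 0.85
E[N²] = (-6)²(0.125) + (-1)²(0.25) + (1)²(0.15) + (2)²(0.1) + (4)²(0.375) = 11.3
var(N) = E[N²] − (E[N])² = 11.3 − (0.85)² = 10.5775
SD(N) = √10.5775 ≈ 3.2523

3.2523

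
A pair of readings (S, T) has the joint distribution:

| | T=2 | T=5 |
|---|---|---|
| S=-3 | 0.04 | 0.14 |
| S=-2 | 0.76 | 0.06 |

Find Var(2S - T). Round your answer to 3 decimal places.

3.278

E[S] = -2.18,  E[T] = 2.6,  E[ST] = -5.98
Var(S) = 4.9 − (-2.18)² = 0.1476;  Var(T) = 8.2 − (2.6)² = 1.44
Cov(S,T) = -5.98 − (-2.18)(2.6) = -0.312
Var(2S - T) = (2)²·0.1476 + (-1)²·1.44 + 2·(2)·(-1)·-0.312 = 3.2784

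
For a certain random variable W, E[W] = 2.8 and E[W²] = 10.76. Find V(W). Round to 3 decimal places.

2.920

V(W) = 10.76 − (2.8)² = 2.92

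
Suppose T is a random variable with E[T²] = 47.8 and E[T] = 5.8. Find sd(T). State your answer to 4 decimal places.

3.7630

Var(T) = 47.8 − (5.8)² = 14.16
sd(T) = √14.16 ≈ 3.7630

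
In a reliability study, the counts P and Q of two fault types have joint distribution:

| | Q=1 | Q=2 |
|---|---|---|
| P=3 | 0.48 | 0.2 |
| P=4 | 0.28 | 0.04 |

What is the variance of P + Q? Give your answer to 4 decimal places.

E[P] = 3.32,  E[Q] = 1.24,  E[PQ] = 4.08
var(P) = 11.24 − (3.32)² = 0.2176;  var(Q) = 1.72 − (1.24)² = 0.1824
Cov(P,Q) = 4.08 − (3.32)(1.24) = -0.0368
var(P + Q) = (1)²·0.2176 + (1)²·0.1824 + 2·(1)·(1)·-0.0368 = 0.3264

0.3264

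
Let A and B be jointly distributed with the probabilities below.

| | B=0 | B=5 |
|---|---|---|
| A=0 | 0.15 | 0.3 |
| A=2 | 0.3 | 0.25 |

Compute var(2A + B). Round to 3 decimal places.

8.048

E[A] = 1.1,  E[B] = 2.75,  E[AB] = 2.5
var(A) = 2.2 − (1.1)² = 0.99;  var(B) = 13.75 − (2.75)² = 6.1875
Cov(A,B) = 2.5 − (1.1)(2.75) = -0.525
var(2A + B) = (2)²·0.99 + (1)²·6.1875 + 2·(2)·(1)·-0.525 = 8.0475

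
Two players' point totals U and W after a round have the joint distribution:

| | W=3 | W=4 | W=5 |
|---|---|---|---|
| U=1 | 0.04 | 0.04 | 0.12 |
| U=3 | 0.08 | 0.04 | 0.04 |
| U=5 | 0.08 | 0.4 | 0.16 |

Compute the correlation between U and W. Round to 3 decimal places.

-0.092

E[U] = 3.88,  E[W] = 4.12
E[UW] = 15.88
Cov(U,W) = E[UW] − E[U]E[W] = 15.88 − (3.88)(4.12) = -0.1056
var(U) = 2.5856,  var(W) = 0.5056
ρ = -0.1056 / √(2.5856·0.5056) ≈ -0.092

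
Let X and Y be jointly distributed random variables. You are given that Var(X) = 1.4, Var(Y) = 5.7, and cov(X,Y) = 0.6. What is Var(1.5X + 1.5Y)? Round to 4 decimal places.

18.6750

Var(1.5X + 1.5Y) = (1.5)²·Var(X) + (1.5)²·Var(Y) + 2·(1.5)·(1.5)·cov(X,Y)
= 2.25·1.4 + 2.25·5.7 + 4.5·0.6 = 18.675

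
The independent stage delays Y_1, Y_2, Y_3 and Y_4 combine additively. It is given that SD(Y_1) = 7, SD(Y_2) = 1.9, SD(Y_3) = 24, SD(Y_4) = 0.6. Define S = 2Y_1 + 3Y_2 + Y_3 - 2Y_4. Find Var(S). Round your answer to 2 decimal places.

805.93

Var(Y_1) = 49, Var(Y_2) = 3.61, Var(Y_3) = 576, Var(Y_4) = 0.36
By independence, Var(S) = (2)²Var(Y_1) + (3)²Var(Y_2) + (1)²Var(Y_3) + (-2)²Var(Y_4)
= (2)²·49 + (3)²·3.61 + (1)²·576 + (-2)²·0.36 = 805.93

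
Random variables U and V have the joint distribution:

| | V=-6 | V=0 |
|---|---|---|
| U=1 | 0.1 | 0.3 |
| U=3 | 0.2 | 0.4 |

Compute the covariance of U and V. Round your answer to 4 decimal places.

-0.2400

E[U] = 2.2,  E[V] = -1.8
E[UV] = -4.2
Cov(U,V) = E[UV] − E[U]E[V] = -4.2 − (2.2)(-1.8) = -0.24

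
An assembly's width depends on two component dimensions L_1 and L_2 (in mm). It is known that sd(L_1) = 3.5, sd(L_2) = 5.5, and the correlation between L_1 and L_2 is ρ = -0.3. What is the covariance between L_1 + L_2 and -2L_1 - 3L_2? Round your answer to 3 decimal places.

Var(L_1) = (3.5)² = 12.25;  Var(L_2) = (5.5)² = 30.25
Cov(L_1,L_2) = ρ·sd(L_1)·sd(L_2) = -0.3·3.5·5.5 = -5.775
Cov(L_1 + L_2, -2L_1 - 3L_2) = (1)(-2)Var(L_1) + (1)(-3)Var(L_2) + [(1)(-3) + (1)(-2)]Cov(L_1,L_2)
= -2·12.25 + -3·30.25 + -5·-5.775 = -86.375

-86.375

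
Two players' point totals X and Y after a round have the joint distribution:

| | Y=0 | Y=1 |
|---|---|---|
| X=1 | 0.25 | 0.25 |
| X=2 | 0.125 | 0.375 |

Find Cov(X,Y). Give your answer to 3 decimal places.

0.063

E[X] = 1.5,  E[Y] = 0.625
E[XY] = 1
Cov(X,Y) = E[XY] − E[X]E[Y] = 1 − (1.5)(0.625) = 0.0625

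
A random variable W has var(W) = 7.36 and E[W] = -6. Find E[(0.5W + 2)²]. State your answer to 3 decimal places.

2.840

E[0.5W + 2] = 0.5·-6 + 2 = -1
var(0.5W + 2) = (0.5)²·7.36 = 1.84
E[(0.5W + 2)²] = var((0.5W + 2)) + (E[(0.5W + 2)])² = 1.84 + (-1)² = 2.84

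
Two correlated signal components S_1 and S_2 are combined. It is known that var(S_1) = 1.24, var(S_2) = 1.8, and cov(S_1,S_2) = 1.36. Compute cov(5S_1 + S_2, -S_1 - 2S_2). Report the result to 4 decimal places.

-24.7600

cov(5S_1 + S_2, -S_1 - 2S_2) = (5)(-1)var(S_1) + (1)(-2)var(S_2) + [(5)(-2) + (1)(-1)]cov(S_1,S_2)
= -5·1.24 + -2·1.8 + -11·1.36 = -24.76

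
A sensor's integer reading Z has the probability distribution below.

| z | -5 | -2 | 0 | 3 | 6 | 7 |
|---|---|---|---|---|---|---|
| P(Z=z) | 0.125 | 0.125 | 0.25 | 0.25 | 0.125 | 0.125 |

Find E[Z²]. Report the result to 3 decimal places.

16.500

E[Z²] = (-5)²(0.125) + (-2)²(0.125) + (0)²(0.25) + (3)²(0.25) + (6)²(0.125) + (7)²(0.125) = 16.5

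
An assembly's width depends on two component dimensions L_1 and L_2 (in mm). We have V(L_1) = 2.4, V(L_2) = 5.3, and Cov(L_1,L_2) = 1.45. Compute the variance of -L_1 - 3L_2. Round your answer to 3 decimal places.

V(-L_1 - 3L_2) = (-1)²·V(L_1) + (-3)²·V(L_2) + 2·(-1)·(-3)·Cov(L_1,L_2)
= 1·2.4 + 9·5.3 + 6·1.45 = 58.8

58.800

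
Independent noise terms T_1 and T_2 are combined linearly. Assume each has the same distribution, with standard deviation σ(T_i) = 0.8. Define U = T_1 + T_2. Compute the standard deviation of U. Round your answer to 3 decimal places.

1.131

V(T_i) = (0.8)² = 0.64
By independence, V(U) = (1)²V(T_1) + (1)²V(T_2)
= (1)²·0.64 + (1)²·0.64 = 1.28
σ(U) = √1.28 ≈ 1.131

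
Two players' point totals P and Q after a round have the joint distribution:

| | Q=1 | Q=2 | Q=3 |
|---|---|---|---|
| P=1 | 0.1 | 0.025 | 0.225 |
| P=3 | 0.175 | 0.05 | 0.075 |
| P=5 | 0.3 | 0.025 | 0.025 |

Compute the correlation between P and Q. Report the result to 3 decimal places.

-0.522

E[P] = 3,  E[Q] = 1.75
E[PQ] = 4.45
Cov(P,Q) = E[PQ] − E[P]E[Q] = 4.45 − (3)(1.75) = -0.8
Var(P) = 2.8,  Var(Q) = 0.8375
ρ = -0.8 / √(2.8·0.8375) ≈ -0.522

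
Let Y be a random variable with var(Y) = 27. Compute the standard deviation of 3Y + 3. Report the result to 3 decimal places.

var(3Y + 3) = (3)²·27 = 243
σ(3Y + 3) = √243 ≈ 15.588

15.588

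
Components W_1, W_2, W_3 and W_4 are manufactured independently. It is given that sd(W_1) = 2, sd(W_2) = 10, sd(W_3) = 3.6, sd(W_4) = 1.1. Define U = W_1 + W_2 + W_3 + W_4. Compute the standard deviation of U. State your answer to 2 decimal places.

10.87

var(W_1) = 4, var(W_2) = 100, var(W_3) = 12.96, var(W_4) = 1.21
By independence, var(U) = (1)²var(W_1) + (1)²var(W_2) + (1)²var(W_3) + (1)²var(W_4)
= (1)²·4 + (1)²·100 + (1)²·12.96 + (1)²·1.21 = 118.17
sd(U) = √118.17 ≈ 10.87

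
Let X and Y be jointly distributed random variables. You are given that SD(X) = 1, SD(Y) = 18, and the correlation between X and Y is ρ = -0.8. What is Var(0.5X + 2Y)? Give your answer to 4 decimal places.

1267.4500

Var(X) = (1)² = 1;  Var(Y) = (18)² = 324
Cov(X,Y) = ρ·SD(X)·SD(Y) = -0.8·1·18 = -14.4
Var(0.5X + 2Y) = (0.5)²·Var(X) + (2)²·Var(Y) + 2·(0.5)·(2)·Cov(X,Y)
= 0.25·1 + 4·324 + 2·-14.4 = 1267.45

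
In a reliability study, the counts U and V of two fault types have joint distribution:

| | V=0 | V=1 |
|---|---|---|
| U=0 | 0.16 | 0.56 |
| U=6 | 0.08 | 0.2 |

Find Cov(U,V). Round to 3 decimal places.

-0.077

E[U] = 1.68,  E[V] = 0.76
E[UV] = 1.2
Cov(U,V) = E[UV] − E[U]E[V] = 1.2 − (1.68)(0.76) = -0.0768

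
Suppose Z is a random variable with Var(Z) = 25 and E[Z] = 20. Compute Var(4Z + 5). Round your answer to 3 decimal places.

400.000

Var(4Z + 5) = (4)²·Var(Z) = 16·25 = 400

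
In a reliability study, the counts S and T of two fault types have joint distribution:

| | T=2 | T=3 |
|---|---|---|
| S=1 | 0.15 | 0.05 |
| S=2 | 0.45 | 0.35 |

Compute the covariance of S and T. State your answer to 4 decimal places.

0.0300

E[S] = 1.8,  E[T] = 2.4
E[ST] = 4.35
cov(S,T) = E[ST] − E[S]E[T] = 4.35 − (1.8)(2.4) = 0.03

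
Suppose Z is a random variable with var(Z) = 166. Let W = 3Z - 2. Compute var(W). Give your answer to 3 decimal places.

var(3Z - 2) = (3)²·var(Z) = 9·166 = 1494

1494.000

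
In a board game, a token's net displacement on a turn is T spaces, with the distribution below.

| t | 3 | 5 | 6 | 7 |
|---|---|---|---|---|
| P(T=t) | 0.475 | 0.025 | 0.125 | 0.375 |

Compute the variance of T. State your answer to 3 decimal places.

3.519

E[T] = (3)(0.475) + (5)(0.025) + (6)(0.125) + (7)(0.375) = 4.925
E[T²] = (3)²(0.475) + (5)²(0.025) + (6)²(0.125) + (7)²(0.375) = 27.775
Var(T) = E[T²] − (E[T])² = 27.775 − (4.925)² = 3.519375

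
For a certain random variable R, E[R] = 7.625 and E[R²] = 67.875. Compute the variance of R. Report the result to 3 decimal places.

Var(R) = 67.875 − (7.625)² = 9.734375

9.734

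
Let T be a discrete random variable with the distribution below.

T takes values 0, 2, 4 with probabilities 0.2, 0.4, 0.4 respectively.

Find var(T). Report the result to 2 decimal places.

E[T] = (0)(0.2) + (2)(0.4) + (4)(0.4) = 2.4
E[T²] = (0)²(0.2) + (2)²(0.4) + (4)²(0.4) = 8
var(T) = E[T²] − (E[T])² = 8 − (2.4)² = 2.24

2.24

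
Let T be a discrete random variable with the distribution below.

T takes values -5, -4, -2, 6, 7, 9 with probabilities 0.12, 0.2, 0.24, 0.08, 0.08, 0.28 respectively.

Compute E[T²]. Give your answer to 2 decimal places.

E[T²] = (-5)²(0.12) + (-4)²(0.2) + (-2)²(0.24) + (6)²(0.08) + (7)²(0.08) + (9)²(0.28) = 36.64

36.64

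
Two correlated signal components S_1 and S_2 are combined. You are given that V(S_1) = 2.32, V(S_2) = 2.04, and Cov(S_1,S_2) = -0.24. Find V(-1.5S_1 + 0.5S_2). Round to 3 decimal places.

6.090

V(-1.5S_1 + 0.5S_2) = (-1.5)²·V(S_1) + (0.5)²·V(S_2) + 2·(-1.5)·(0.5)·Cov(S_1,S_2)
= 2.25·2.32 + 0.25·2.04 + -1.5·-0.24 = 6.09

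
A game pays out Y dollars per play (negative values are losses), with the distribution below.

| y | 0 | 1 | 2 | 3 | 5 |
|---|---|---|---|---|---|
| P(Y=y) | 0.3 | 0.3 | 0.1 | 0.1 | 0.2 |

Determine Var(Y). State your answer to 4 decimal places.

E[Y] = (0)(0.3) + (1)(0.3) + (2)(0.1) + (3)(0.1) + (5)(0.2) = 1.8
E[Y²] = (0)²(0.3) + (1)²(0.3) + (2)²(0.1) + (3)²(0.1) + (5)²(0.2) = 6.6
Var(Y) = E[Y²] − (E[Y])² = 6.6 − (1.8)² = 3.36

3.3600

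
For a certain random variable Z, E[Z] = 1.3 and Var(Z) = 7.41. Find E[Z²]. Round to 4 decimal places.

E[Z²] = Var(Z) + (E[Z])² = 7.41 + (1.3)² = 9.1

9.1000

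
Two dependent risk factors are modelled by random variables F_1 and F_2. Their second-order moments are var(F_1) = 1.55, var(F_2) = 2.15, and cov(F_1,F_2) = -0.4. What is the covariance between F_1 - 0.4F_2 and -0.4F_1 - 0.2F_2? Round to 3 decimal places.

-0.432

cov(F_1 - 0.4F_2, -0.4F_1 - 0.2F_2) = (1)(-0.4)var(F_1) + (-0.4)(-0.2)var(F_2) + [(1)(-0.2) + (-0.4)(-0.4)]cov(F_1,F_2)
= -0.4·1.55 + 0.08·2.15 + -0.04·-0.4 = -0.432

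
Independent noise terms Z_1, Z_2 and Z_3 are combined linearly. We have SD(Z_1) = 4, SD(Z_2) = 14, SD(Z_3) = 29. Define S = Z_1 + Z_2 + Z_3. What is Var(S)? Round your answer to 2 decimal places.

1053.00

Var(Z_1) = 16, Var(Z_2) = 196, Var(Z_3) = 841
By independence, Var(S) = (1)²Var(Z_1) + (1)²Var(Z_2) + (1)²Var(Z_3)
= (1)²·16 + (1)²·196 + (1)²·841 = 1053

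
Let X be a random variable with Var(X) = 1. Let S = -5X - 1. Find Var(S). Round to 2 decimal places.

25.00

Var(-5X - 1) = (-5)²·Var(X) = 25·1 = 25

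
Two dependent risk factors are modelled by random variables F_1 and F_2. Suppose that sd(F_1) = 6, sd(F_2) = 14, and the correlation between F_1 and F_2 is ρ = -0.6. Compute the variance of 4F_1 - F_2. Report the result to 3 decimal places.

1175.200

V(F_1) = (6)² = 36;  V(F_2) = (14)² = 196
cov(F_1,F_2) = ρ·sd(F_1)·sd(F_2) = -0.6·6·14 = -50.4
V(4F_1 - F_2) = (4)²·V(F_1) + (-1)²·V(F_2) + 2·(4)·(-1)·cov(F_1,F_2)
= 16·36 + 1·196 + -8·-50.4 = 1175.2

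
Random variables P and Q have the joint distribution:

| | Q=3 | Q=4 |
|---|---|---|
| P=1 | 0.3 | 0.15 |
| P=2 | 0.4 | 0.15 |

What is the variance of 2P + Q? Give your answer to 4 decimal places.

1.1400

E[P] = 1.55,  E[Q] = 3.3,  E[PQ] = 5.1
Var(P) = 2.65 − (1.55)² = 0.2475;  Var(Q) = 11.1 − (3.3)² = 0.21
cov(P,Q) = 5.1 − (1.55)(3.3) = -0.015
Var(2P + Q) = (2)²·0.2475 + (1)²·0.21 + 2·(2)·(1)·-0.015 = 1.14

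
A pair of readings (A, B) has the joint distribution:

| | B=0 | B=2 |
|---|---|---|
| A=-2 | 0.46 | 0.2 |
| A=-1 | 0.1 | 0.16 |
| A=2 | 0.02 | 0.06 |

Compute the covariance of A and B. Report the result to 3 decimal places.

0.313

E[A] = -1.42,  E[B] = 0.84
E[AB] = -0.88
Cov(A,B) = E[AB] − E[A]E[B] = -0.88 − (-1.42)(0.84) = 0.3128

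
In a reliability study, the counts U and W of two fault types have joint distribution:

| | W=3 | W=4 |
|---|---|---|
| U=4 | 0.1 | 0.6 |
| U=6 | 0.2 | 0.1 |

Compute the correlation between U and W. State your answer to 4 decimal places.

E[U] = 4.6,  E[W] = 3.7
E[UW] = 16.8
Cov(U,W) = E[UW] − E[U]E[W] = 16.8 − (4.6)(3.7) = -0.22
Var(U) = 0.84,  Var(W) = 0.21
ρ = -0.22 / √(0.84·0.21) ≈ -0.5238

-0.5238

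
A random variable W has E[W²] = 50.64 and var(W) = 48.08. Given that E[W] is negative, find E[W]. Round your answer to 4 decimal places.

(E[W])² = E[W²] − var(W) = 50.64 − 48.08 = 2.56
E[W] = −√2.56 = -1.6

-1.6000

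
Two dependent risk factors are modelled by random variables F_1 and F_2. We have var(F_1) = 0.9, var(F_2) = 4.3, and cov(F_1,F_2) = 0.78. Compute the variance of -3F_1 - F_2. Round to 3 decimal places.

17.080

var(-3F_1 - F_2) = (-3)²·var(F_1) + (-1)²·var(F_2) + 2·(-3)·(-1)·cov(F_1,F_2)
= 9·0.9 + 1·4.3 + 6·0.78 = 17.08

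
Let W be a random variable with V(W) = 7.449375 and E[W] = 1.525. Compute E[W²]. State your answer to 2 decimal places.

E[W²] = V(W) + (E[W])² = 7.449375 + (1.525)² = 9.775

9.78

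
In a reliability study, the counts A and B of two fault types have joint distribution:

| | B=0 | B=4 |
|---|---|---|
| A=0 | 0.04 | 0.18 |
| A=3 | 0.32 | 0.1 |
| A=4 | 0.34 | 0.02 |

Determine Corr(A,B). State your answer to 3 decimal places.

E[A] = 2.7,  E[B] = 1.2
E[AB] = 1.52
Cov(A,B) = E[AB] − E[A]E[B] = 1.52 − (2.7)(1.2) = -1.72
V(A) = 2.25,  V(B) = 3.36
ρ = -1.72 / √(2.25·3.36) ≈ -0.626

-0.626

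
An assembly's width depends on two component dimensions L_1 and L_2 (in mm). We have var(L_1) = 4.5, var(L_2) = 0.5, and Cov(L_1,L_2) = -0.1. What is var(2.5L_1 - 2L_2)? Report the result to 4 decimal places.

31.1250

var(2.5L_1 - 2L_2) = (2.5)²·var(L_1) + (-2)²·var(L_2) + 2·(2.5)·(-2)·Cov(L_1,L_2)
= 6.25·4.5 + 4·0.5 + -10·-0.1 = 31.125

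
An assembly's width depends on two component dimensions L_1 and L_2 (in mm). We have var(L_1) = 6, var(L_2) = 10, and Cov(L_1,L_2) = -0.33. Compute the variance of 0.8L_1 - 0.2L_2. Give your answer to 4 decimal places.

var(0.8L_1 - 0.2L_2) = (0.8)²·var(L_1) + (-0.2)²·var(L_2) + 2·(0.8)·(-0.2)·Cov(L_1,L_2)
= 0.64·6 + 0.04·10 + -0.32·-0.33 = 4.3456

4.3456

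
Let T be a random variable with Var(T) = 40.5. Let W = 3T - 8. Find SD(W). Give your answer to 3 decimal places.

Var(3T - 8) = (3)²·40.5 = 364.5
SD(W) = √364.5 ≈ 19.092

19.092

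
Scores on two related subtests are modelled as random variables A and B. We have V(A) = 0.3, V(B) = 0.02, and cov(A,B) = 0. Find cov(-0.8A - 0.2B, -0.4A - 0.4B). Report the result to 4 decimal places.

cov(-0.8A - 0.2B, -0.4A - 0.4B) = (-0.8)(-0.4)V(A) + (-0.2)(-0.4)V(B) + [(-0.8)(-0.4) + (-0.2)(-0.4)]cov(A,B)
= 0.32·0.3 + 0.08·0.02 + 0.4·0 = 0.0976

0.0976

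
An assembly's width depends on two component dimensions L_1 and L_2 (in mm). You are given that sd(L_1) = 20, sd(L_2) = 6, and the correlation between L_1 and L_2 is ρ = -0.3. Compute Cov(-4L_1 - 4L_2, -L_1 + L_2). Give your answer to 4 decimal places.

Var(L_1) = (20)² = 400;  Var(L_2) = (6)² = 36
Cov(L_1,L_2) = ρ·sd(L_1)·sd(L_2) = -0.3·20·6 = -36
Cov(-4L_1 - 4L_2, -L_1 + L_2) = (-4)(-1)Var(L_1) + (-4)(1)Var(L_2) + [(-4)(1) + (-4)(-1)]Cov(L_1,L_2)
= 4·400 + -4·36 + 0·-36 = 1456

1456.0000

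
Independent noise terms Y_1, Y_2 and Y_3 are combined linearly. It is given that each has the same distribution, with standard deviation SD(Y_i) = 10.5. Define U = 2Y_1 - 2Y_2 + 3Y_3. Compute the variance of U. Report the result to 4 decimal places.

1874.2500

V(Y_i) = (10.5)² = 110.25
By independence, V(U) = (2)²V(Y_1) + (-2)²V(Y_2) + (3)²V(Y_3)
= (2)²·110.25 + (-2)²·110.25 + (3)²·110.25 = 1874.25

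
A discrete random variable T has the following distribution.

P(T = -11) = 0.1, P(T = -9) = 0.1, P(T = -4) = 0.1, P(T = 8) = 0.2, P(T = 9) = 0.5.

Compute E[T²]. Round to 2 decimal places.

75.10

E[T²] = (-11)²(0.1) + (-9)²(0.1) + (-4)²(0.1) + (8)²(0.2) + (9)²(0.5) = 75.1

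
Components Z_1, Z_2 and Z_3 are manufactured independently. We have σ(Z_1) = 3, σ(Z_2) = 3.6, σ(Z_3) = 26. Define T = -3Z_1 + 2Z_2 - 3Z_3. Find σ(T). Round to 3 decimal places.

78.847

Var(Z_1) = 9, Var(Z_2) = 12.96, Var(Z_3) = 676
By independence, Var(T) = (-3)²Var(Z_1) + (2)²Var(Z_2) + (-3)²Var(Z_3)
= (-3)²·9 + (2)²·12.96 + (-3)²·676 = 6216.84
σ(T) = √6216.84 ≈ 78.847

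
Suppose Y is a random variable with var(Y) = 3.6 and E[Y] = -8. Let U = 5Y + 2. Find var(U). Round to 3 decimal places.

90.000

var(5Y + 2) = (5)²·var(Y) = 25·3.6 = 90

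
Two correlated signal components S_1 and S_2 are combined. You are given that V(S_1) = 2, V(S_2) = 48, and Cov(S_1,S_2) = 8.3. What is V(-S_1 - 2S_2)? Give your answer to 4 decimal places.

V(-S_1 - 2S_2) = (-1)²·V(S_1) + (-2)²·V(S_2) + 2·(-1)·(-2)·Cov(S_1,S_2)
= 1·2 + 4·48 + 4·8.3 = 227.2

227.2000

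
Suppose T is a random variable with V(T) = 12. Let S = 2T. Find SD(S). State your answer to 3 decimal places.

V(2T) = (2)²·12 = 48
SD(S) = √48 ≈ 6.928

6.928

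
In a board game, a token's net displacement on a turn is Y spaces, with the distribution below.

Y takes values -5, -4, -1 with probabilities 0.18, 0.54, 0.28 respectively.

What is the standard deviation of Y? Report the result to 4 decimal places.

E[Y] = (-5)(0.18) + (-4)(0.54) + (-1)(0.28) = -3.34
E[Y²] = (-5)²(0.18) + (-4)²(0.54) + (-1)²(0.28) = 13.42
Var(Y) = E[Y²] − (E[Y])² = 13.42 − (-3.34)² = 2.2644
SD(Y) = √2.2644 ≈ 1.5048

1.5048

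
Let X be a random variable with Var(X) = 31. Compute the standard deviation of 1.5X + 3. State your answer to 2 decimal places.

Var(1.5X + 3) = (1.5)²·31 = 69.75
SD(1.5X + 3) = √69.75 ≈ 8.35

8.35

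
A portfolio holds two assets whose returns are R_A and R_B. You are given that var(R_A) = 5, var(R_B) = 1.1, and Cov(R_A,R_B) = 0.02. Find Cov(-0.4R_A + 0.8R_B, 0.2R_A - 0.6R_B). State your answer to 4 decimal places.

Cov(-0.4R_A + 0.8R_B, 0.2R_A - 0.6R_B) = (-0.4)(0.2)var(R_A) + (0.8)(-0.6)var(R_B) + [(-0.4)(-0.6) + (0.8)(0.2)]Cov(R_A,R_B)
= -0.08·5 + -0.48·1.1 + 0.4·0.02 = -0.92

-0.9200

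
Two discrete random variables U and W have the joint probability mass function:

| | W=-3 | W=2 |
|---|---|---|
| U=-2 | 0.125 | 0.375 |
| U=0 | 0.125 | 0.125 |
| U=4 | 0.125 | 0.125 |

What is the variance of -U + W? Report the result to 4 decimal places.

14.3594

E[U] = 0,  E[W] = 0.125,  E[UW] = -1.25
Var(U) = 6 − (0)² = 6;  Var(W) = 5.875 − (0.125)² = 5.859375
cov(U,W) = -1.25 − (0)(0.125) = -1.25
Var(-U + W) = (-1)²·6 + (1)²·5.859375 + 2·(-1)·(1)·-1.25 = 14.359375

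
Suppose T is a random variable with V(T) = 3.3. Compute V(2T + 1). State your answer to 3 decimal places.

V(2T + 1) = (2)²·V(T) = 4·3.3 = 13.2

13.200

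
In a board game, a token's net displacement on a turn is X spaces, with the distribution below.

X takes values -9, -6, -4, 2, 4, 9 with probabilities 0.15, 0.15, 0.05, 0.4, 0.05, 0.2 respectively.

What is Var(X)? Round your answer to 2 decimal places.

36.83

E[X] = (-9)(0.15) + (-6)(0.15) + (-4)(0.05) + (2)(0.4) + (4)(0.05) + (9)(0.2) = 0.35
E[X²] = (-9)²(0.15) + (-6)²(0.15) + (-4)²(0.05) + (2)²(0.4) + (4)²(0.05) + (9)²(0.2) = 36.95
Var(X) = E[X²] − (E[X])² = 36.95 − (0.35)² = 36.8275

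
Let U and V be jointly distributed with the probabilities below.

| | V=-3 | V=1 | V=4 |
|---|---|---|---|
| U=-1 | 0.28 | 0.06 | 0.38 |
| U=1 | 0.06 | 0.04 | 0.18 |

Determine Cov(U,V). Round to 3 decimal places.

0.421

E[U] = -0.44,  E[V] = 1.32
E[UV] = -0.16
Cov(U,V) = E[UV] − E[U]E[V] = -0.16 − (-0.44)(1.32) = 0.4208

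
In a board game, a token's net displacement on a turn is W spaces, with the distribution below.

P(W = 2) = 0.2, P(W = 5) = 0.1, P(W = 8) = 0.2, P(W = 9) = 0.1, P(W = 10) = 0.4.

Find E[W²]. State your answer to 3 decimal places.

E[W²] = (2)²(0.2) + (5)²(0.1) + (8)²(0.2) + (9)²(0.1) + (10)²(0.4) = 64.2

64.200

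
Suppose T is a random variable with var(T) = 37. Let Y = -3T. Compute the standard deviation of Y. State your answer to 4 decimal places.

18.2483

var(-3T) = (-3)²·37 = 333
SD(Y) = √333 ≈ 18.2483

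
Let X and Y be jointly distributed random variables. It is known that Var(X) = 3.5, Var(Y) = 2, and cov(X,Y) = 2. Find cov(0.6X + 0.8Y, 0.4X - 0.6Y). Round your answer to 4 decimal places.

-0.2000

cov(0.6X + 0.8Y, 0.4X - 0.6Y) = (0.6)(0.4)Var(X) + (0.8)(-0.6)Var(Y) + [(0.6)(-0.6) + (0.8)(0.4)]cov(X,Y)
= 0.24·3.5 + -0.48·2 + -0.04·2 = -0.2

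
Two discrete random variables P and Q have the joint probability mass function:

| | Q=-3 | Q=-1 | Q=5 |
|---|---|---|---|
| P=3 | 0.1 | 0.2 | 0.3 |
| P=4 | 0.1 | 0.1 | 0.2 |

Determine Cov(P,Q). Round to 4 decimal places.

-0.0400

E[P] = 3.4,  E[Q] = 1.6
E[PQ] = 5.4
Cov(P,Q) = E[PQ] − E[P]E[Q] = 5.4 − (3.4)(1.6) = -0.04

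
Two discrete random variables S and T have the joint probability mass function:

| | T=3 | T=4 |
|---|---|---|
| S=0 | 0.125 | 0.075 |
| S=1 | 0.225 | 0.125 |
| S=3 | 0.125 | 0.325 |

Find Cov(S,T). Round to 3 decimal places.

0.208

E[S] = 1.7,  E[T] = 3.525
E[ST] = 6.2
Cov(S,T) = E[ST] − E[S]E[T] = 6.2 − (1.7)(3.525) = 0.2075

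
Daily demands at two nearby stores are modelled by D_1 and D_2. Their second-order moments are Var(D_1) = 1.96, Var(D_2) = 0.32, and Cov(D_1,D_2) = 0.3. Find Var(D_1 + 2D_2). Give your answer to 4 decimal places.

4.4400

Var(D_1 + 2D_2) = (1)²·Var(D_1) + (2)²·Var(D_2) + 2·(1)·(2)·Cov(D_1,D_2)
= 1·1.96 + 4·0.32 + 4·0.3 = 4.44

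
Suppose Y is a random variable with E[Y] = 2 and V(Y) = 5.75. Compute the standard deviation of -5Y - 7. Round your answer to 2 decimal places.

V(-5Y - 7) = (-5)²·5.75 = 143.75
sd(-5Y - 7) = √143.75 ≈ 11.99

11.99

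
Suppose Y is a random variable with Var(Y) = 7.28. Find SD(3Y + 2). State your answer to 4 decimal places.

8.0944

Var(3Y + 2) = (3)²·7.28 = 65.52
SD(3Y + 2) = √65.52 ≈ 8.0944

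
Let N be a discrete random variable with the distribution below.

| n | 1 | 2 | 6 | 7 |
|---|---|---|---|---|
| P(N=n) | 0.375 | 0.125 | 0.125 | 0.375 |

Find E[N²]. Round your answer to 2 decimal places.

23.75

E[N²] = (1)²(0.375) + (2)²(0.125) + (6)²(0.125) + (7)²(0.375) = 23.75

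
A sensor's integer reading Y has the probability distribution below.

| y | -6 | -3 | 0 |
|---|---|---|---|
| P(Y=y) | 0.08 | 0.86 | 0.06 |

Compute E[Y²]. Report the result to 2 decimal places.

E[Y²] = (-6)²(0.08) + (-3)²(0.86) + (0)²(0.06) = 10.62

10.62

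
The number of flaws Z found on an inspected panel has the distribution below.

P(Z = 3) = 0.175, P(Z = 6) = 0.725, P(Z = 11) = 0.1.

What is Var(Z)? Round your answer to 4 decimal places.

4.0744

E[Z] = (3)(0.175) + (6)(0.725) + (11)(0.1) = 5.975
E[Z²] = (3)²(0.175) + (6)²(0.725) + (11)²(0.1) = 39.775
Var(Z) = E[Z²] − (E[Z])² = 39.775 − (5.975)² = 4.074375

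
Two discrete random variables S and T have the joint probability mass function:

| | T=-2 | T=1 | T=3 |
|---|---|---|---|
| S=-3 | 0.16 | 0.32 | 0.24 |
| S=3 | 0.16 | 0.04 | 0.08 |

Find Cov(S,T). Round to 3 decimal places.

-1.382

E[S] = -1.32,  E[T] = 0.68
E[ST] = -2.28
Cov(S,T) = E[ST] − E[S]E[T] = -2.28 − (-1.32)(0.68) = -1.3824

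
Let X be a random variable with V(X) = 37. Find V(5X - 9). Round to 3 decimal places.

925.000

V(5X - 9) = (5)²·V(X) = 25·37 = 925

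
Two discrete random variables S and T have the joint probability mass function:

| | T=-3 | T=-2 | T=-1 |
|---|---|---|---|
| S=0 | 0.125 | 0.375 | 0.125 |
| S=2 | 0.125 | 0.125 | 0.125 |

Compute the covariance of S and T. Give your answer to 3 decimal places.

E[S] = 0.75,  E[T] = -2
E[ST] = -1.5
Cov(S,T) = E[ST] − E[S]E[T] = -1.5 − (0.75)(-2) = 0

0.000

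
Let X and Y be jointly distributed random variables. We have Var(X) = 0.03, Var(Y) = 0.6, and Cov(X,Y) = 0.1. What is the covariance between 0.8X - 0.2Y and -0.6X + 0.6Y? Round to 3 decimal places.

-0.026

Cov(0.8X - 0.2Y, -0.6X + 0.6Y) = (0.8)(-0.6)Var(X) + (-0.2)(0.6)Var(Y) + [(0.8)(0.6) + (-0.2)(-0.6)]Cov(X,Y)
= -0.48·0.03 + -0.12·0.6 + 0.6·0.1 = -0.0264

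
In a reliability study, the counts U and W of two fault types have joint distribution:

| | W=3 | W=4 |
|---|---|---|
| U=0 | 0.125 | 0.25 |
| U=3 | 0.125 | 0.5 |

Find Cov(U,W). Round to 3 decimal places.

E[U] = 1.875,  E[W] = 3.75
E[UW] = 7.125
Cov(U,W) = E[UW] − E[U]E[W] = 7.125 − (1.875)(3.75) = 0.09375

0.094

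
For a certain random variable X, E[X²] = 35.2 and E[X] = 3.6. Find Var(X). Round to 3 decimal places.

Var(X) = 35.2 − (3.6)² = 22.24

22.240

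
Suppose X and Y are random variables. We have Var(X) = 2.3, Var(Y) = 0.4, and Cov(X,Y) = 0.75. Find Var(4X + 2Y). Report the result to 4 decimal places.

Var(4X + 2Y) = (4)²·Var(X) + (2)²·Var(Y) + 2·(4)·(2)·Cov(X,Y)
= 16·2.3 + 4·0.4 + 16·0.75 = 50.4

50.4000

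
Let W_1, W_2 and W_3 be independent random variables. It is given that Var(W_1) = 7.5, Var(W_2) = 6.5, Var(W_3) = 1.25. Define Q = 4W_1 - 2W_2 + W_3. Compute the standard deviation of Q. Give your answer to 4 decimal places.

12.1347

By independence, Var(Q) = (4)²Var(W_1) + (-2)²Var(W_2) + (1)²Var(W_3)
= (4)²·7.5 + (-2)²·6.5 + (1)²·1.25 = 147.25
σ(Q) = √147.25 ≈ 12.1347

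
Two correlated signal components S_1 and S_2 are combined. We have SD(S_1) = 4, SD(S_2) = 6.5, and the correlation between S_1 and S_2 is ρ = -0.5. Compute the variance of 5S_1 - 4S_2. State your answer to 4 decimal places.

V(S_1) = (4)² = 16;  V(S_2) = (6.5)² = 42.25
Cov(S_1,S_2) = ρ·SD(S_1)·SD(S_2) = -0.5·4·6.5 = -13
V(5S_1 - 4S_2) = (5)²·V(S_1) + (-4)²·V(S_2) + 2·(5)·(-4)·Cov(S_1,S_2)
= 25·16 + 16·42.25 + -40·-13 = 1596

1596.0000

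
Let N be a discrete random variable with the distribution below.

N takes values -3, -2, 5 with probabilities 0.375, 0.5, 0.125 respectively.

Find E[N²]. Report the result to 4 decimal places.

E[N²] = (-3)²(0.375) + (-2)²(0.5) + (5)²(0.125) = 8.5

8.5000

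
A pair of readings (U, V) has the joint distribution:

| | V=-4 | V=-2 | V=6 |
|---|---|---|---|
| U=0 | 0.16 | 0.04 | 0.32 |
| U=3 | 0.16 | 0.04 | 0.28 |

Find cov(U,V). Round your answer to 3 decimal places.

-0.230

E[U] = 1.44,  E[V] = 2.16
E[UV] = 2.88
cov(U,V) = E[UV] − E[U]E[V] = 2.88 − (1.44)(2.16) = -0.2304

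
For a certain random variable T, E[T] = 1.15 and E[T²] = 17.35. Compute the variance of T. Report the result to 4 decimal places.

16.0275

Var(T) = 17.35 − (1.15)² = 16.0275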